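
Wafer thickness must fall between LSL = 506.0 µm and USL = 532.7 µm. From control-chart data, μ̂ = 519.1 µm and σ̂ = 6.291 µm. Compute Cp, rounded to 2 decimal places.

0.71

Cp = (USL − LSL) / (6σ̂) = (532.7 − 506.0) / (6 × 6.291) = 26.7000 / 37.7460 = 0.7074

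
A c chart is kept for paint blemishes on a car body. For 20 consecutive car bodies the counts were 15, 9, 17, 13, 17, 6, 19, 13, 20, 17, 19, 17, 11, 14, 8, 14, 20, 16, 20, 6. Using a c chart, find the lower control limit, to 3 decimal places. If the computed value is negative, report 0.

c̄ = (15 + 9 + 17 + 13 + 17 + 6 + 19 + 13 + 20 + 17 + 19 + 17 + 11 + 14 + 8 + 14 + 20 + 16 + 20 + 6) / 20 = 291 / 20 = 14.5500
LCL = c̄ − 3√c̄ = 14.5500 − 3 × 3.8144 = 3.1067

3.107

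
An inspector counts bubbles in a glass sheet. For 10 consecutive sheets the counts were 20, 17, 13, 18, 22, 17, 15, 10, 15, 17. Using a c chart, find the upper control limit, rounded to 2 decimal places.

c̄ = (20 + 17 + 13 + 18 + 22 + 17 + 15 + 10 + 15 + 17) / 10 = 164 / 10 = 16.4000
UCL = c̄ + 3√c̄ = 16.4000 + 3 × √16.4000 = 16.4000 + 3 × 4.0497 = 28.5491

28.55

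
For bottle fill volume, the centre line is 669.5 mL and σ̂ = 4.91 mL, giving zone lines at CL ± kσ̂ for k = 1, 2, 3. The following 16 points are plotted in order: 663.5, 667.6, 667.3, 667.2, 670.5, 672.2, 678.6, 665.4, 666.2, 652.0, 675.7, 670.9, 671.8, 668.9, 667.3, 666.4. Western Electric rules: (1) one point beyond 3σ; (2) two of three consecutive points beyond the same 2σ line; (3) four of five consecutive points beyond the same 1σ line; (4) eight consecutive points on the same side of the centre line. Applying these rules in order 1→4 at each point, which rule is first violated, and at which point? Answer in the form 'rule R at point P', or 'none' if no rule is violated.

Zone of each point (C = within 1σ̂, B = 1σ̂–2σ̂, A = 2σ̂–3σ̂, * = beyond 3σ̂; sign = side of CL): 1:-B, 2:-C, 3:-C, 4:-C, 5:+C, 6:+C, 7:+B, 8:-C, 9:-C, 10:-*, 11:+B, 12:+C, 13:+C, 14:-C, 15:-C, 16:-C
Rule 1 (one point beyond the 3σ limits) is satisfied at point 10.

rule 1 at point 10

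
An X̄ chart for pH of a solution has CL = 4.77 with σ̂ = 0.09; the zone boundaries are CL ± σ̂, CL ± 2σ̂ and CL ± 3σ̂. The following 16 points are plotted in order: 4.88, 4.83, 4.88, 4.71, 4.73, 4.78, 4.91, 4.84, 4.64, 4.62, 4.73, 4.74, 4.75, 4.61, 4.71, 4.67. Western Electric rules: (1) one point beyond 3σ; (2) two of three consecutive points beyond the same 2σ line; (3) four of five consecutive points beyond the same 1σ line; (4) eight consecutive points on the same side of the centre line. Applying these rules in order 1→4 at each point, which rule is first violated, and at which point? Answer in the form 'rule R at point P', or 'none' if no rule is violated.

Zone of each point (C = within 1σ̂, B = 1σ̂–2σ̂, A = 2σ̂–3σ̂, * = beyond 3σ̂; sign = side of CL): 1:+B, 2:+C, 3:+B, 4:-C, 5:-C, 6:+C, 7:+B, 8:+C, 9:-B, 10:-B, 11:-C, 12:-C, 13:-C, 14:-B, 15:-C, 16:-B
Rule 4 (eight consecutive points on the same side of the centre line) is satisfied at point 16.

rule 4 at point 16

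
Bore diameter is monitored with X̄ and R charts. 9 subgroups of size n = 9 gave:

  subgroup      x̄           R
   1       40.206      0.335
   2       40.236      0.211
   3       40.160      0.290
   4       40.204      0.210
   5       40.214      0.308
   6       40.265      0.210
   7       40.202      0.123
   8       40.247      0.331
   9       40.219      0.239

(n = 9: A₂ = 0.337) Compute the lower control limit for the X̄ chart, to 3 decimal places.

40.132

X̄̄ = (40.206 + 40.236 + 40.160 + 40.204 + 40.214 + 40.265 + 40.202 + 40.247 + 40.219) / 9 = 361.9530 / 9 = 40.2170
R̄ = (0.335 + 0.211 + 0.290 + 0.210 + 0.308 + 0.210 + 0.123 + 0.331 + 0.239) / 9 = 2.2570 / 9 = 0.2508
LCL = X̄̄ − A₂·R̄ = 40.2170 − 0.337 × 0.2508 = 40.1325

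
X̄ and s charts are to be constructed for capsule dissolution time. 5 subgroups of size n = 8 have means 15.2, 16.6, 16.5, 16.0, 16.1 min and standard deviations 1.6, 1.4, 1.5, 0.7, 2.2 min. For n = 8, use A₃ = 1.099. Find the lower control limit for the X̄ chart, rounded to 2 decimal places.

X̄̄ = (15.2 + 16.6 + 16.5 + 16.0 + 16.1) / 5 = 16.0800
s̄ = (1.6 + 1.4 + 1.5 + 0.7 + 2.2) / 5 = 1.4800
LCL = X̄̄ − A₃·s̄ = 16.0800 − 1.099 × 1.4800 = 14.4535

14.45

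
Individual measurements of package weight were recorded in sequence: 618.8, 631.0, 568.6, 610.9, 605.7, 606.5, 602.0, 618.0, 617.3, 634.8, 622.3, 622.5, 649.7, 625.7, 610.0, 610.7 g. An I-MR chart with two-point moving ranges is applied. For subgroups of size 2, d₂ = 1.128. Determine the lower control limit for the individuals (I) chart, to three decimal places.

X̄ = (618.8 + 631.0 + 568.6 + 610.9 + 605.7 + 606.5 + 602.0 + 618.0 + 617.3 + 634.8 + 622.3 + 622.5 + 649.7 + 625.7 + 610.0 + 610.7) / 16 = 615.9062
Moving ranges: 12.2, 62.4, 42.3, 5.2, 0.8, 4.5, 16.0, 0.7, 17.5, 12.5, 0.2, 27.2, 24.0, 15.7, 0.7; M̄R̄ = 241.9000 / 15 = 16.1267
LCL = X̄ − 3·M̄R̄/d₂ = 615.9062 − 3 × 16.1267 / 1.128 = 573.0162

573.016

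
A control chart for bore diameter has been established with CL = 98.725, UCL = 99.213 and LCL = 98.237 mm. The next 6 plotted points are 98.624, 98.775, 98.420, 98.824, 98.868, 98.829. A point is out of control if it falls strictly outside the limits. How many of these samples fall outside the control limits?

0

All 6 points lie within [98.237, 99.213].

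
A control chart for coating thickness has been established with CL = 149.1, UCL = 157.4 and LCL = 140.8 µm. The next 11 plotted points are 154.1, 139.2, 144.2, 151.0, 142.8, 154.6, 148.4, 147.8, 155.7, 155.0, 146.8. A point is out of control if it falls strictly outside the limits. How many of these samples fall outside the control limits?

Compare each point to [140.8, 157.4]: sample 2 = 139.2 < LCL.

1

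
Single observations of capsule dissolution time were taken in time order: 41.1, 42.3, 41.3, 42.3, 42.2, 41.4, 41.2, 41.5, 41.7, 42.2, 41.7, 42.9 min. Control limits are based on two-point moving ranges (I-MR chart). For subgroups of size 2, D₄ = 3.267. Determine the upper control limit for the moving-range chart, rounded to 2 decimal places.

2.08

Moving ranges: 1.2, 1.0, 1.0, 0.1, 0.8, 0.2, 0.3, 0.2, 0.5, 0.5, 1.2; M̄R̄ = 7.0000 / 11 = 0.6364
UCL_MR = D₄·M̄R̄ = 3.267 × 0.6364 = 2.0790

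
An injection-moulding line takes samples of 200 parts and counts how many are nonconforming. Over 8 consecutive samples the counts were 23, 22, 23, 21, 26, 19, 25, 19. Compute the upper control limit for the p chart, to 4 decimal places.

p̄ = Σdᵢ / (k·n) = 178 / (8 × 200) = 0.11125
UCL = p̄ + 3·√(p̄(1−p̄)/n) = 0.11125 + 3 × √(0.11125×0.88875/200) = 0.11125 + 3 × 0.02223 = 0.17795

0.1780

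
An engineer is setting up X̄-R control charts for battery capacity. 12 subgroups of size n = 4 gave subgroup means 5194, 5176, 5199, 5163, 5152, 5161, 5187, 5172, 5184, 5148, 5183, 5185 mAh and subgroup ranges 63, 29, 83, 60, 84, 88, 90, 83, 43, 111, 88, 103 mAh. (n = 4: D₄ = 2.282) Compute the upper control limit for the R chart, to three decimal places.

R̄ = (63 + 29 + 83 + 60 + 84 + 88 + 90 + 83 + 43 + 111 + 88 + 103) / 12 = 925.0000 / 12 = 77.0833
UCL_R = D₄·R̄ = 2.282 × 77.0833 = 175.9042

175.904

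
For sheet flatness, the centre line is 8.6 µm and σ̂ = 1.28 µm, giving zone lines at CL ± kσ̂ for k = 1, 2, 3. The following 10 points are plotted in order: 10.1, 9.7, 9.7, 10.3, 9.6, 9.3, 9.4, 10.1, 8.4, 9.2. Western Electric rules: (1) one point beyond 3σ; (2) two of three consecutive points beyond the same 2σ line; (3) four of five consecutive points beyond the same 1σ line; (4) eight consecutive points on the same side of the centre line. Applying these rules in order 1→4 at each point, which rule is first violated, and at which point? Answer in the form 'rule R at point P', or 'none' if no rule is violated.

Zone of each point (C = within 1σ̂, B = 1σ̂–2σ̂, A = 2σ̂–3σ̂, * = beyond 3σ̂; sign = side of CL): 1:+B, 2:+C, 3:+C, 4:+B, 5:+C, 6:+C, 7:+C, 8:+B, 9:-C, 10:+C
Rule 4 (eight consecutive points on the same side of the centre line) is satisfied at point 8.

rule 4 at point 8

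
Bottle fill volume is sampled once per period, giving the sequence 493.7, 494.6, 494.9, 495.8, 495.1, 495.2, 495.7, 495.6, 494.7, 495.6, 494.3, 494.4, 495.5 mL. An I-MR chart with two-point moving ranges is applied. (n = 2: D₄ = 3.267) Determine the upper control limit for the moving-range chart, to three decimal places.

Moving ranges: 0.9, 0.3, 0.9, 0.7, 0.1, 0.5, 0.1, 0.9, 0.9, 1.3, 0.1, 1.1; M̄R̄ = 7.8000 / 12 = 0.6500
UCL_MR = D₄·M̄R̄ = 3.267 × 0.6500 = 2.1235

2.124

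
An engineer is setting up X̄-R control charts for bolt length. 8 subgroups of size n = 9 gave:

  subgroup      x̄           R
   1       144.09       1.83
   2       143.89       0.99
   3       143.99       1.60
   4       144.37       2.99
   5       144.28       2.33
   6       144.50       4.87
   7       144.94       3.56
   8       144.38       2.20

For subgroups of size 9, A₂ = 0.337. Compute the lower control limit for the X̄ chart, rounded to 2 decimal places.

X̄̄ = (144.09 + 143.89 + 143.99 + 144.37 + 144.28 + 144.50 + 144.94 + 144.38) / 8 = 1154.4400 / 8 = 144.3050
R̄ = (1.83 + 0.99 + 1.60 + 2.99 + 2.33 + 4.87 + 3.56 + 2.20) / 8 = 20.3700 / 8 = 2.5463
LCL = X̄̄ − A₂·R̄ = 144.3050 − 0.337 × 2.5463 = 143.4469

143.45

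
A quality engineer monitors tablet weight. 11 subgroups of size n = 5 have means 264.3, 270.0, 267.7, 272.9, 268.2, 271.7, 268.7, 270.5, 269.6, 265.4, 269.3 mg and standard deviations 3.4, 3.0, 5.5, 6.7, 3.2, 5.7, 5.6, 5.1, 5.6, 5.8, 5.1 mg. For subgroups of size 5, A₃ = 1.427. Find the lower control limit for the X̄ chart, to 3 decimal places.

X̄̄ = (264.3 + 270.0 + 267.7 + 272.9 + 268.2 + 271.7 + 268.7 + 270.5 + 269.6 + 265.4 + 269.3) / 11 = 268.9364
s̄ = (3.4 + 3.0 + 5.5 + 6.7 + 3.2 + 5.7 + 5.6 + 5.1 + 5.6 + 5.8 + 5.1) / 11 = 4.9727
LCL = X̄̄ − A₃·s̄ = 268.9364 − 1.427 × 4.9727 = 261.8403

261.840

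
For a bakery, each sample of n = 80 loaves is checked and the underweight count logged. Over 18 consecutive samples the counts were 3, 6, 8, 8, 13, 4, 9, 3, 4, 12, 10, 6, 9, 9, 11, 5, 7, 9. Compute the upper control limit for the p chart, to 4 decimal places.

0.1925

p̄ = Σdᵢ / (k·n) = 136 / (18 × 80) = 0.09444
UCL = p̄ + 3·√(p̄(1−p̄)/n) = 0.09444 + 3 × √(0.09444×0.90556/80) = 0.09444 + 3 × 0.03270 = 0.19253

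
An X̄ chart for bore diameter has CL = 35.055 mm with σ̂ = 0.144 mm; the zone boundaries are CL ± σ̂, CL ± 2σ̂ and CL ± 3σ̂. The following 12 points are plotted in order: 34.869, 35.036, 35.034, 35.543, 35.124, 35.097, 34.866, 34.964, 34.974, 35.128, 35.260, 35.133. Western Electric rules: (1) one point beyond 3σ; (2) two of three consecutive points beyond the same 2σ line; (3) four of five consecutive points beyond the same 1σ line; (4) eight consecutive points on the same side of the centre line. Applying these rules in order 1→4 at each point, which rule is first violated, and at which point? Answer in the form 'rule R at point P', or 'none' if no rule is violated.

rule 1 at point 4

Zone of each point (C = within 1σ̂, B = 1σ̂–2σ̂, A = 2σ̂–3σ̂, * = beyond 3σ̂; sign = side of CL): 1:-B, 2:-C, 3:-C, 4:+*, 5:+C, 6:+C, 7:-B, 8:-C, 9:-C, 10:+C, 11:+B, 12:+C
Rule 1 (one point beyond the 3σ limits) is satisfied at point 4.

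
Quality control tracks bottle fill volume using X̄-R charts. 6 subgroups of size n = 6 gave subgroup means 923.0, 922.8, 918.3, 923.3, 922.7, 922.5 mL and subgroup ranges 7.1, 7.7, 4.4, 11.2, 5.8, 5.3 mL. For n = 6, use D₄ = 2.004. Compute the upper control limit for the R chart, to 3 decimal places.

13.861

R̄ = (7.1 + 7.7 + 4.4 + 11.2 + 5.8 + 5.3) / 6 = 41.5000 / 6 = 6.9167
UCL_R = D₄·R̄ = 2.004 × 6.9167 = 13.8610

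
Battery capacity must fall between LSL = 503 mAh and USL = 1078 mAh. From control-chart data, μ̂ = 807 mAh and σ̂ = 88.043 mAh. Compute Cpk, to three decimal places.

1.026

Cpu = (USL − μ̂) / (3σ̂) = (1078 − 807) / (3 × 88.043) = 1.0260; Cpl = (μ̂ − LSL) / (3σ̂) = (807 − 503) / (3 × 88.043) = 1.1510; Cpk = min(Cpu, Cpl) = 1.0260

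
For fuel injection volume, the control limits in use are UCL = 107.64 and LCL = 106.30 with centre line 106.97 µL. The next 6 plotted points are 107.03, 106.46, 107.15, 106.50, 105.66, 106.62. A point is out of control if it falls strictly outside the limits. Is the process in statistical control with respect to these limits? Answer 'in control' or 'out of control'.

Compare each point to [106.30, 107.64]: sample 5 = 105.66 < LCL.

out of control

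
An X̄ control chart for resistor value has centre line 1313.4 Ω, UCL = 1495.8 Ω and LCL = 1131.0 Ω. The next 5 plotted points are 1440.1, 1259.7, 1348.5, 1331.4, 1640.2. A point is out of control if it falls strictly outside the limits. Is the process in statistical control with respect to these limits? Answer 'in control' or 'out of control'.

Compare each point to [1131.0, 1495.8]: sample 5 = 1640.2 > UCL.

out of control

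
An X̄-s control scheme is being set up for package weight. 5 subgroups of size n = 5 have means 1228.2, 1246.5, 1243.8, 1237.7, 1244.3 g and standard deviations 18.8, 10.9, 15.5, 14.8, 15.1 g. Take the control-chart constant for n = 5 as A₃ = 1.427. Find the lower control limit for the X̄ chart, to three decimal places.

1218.666

X̄̄ = (1228.2 + 1246.5 + 1243.8 + 1237.7 + 1244.3) / 5 = 1240.1000
s̄ = (18.8 + 10.9 + 15.5 + 14.8 + 15.1) / 5 = 15.0200
LCL = X̄̄ − A₃·s̄ = 1240.1000 − 1.427 × 15.0200 = 1218.6665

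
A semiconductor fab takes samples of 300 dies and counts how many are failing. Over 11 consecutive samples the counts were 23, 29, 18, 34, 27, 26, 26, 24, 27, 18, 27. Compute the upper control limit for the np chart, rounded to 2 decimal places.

p̄ = Σdᵢ / (k·n) = 279 / (11 × 300) = 0.08455
UCL = np̄ + 3·√(np̄(1−p̄)) = 25.3636 + 3 × √(25.3636×0.91545) = 25.3636 + 3 × 4.8186 = 39.8195

39.82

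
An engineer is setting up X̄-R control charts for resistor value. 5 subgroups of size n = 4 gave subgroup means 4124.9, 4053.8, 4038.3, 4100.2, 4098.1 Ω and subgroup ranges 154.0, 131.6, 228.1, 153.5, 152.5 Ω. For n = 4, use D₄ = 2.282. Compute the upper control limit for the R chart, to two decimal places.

374.11

R̄ = (154.0 + 131.6 + 228.1 + 153.5 + 152.5) / 5 = 819.7000 / 5 = 163.9400
UCL_R = D₄·R̄ = 2.282 × 163.9400 = 374.1111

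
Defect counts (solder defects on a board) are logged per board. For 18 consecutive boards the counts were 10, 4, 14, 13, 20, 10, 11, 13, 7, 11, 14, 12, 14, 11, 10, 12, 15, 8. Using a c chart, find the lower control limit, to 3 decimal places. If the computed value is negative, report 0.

1.389

c̄ = (10 + 4 + 14 + 13 + 20 + 10 + 11 + 13 + 7 + 11 + 14 + 12 + 14 + 11 + 10 + 12 + 15 + 8) / 18 = 209 / 18 = 11.6111
LCL = c̄ − 3√c̄ = 11.6111 − 3 × 3.4075 = 1.3886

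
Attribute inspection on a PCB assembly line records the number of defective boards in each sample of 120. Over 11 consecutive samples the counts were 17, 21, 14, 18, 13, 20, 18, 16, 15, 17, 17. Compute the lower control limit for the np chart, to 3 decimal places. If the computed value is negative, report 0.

5.475

p̄ = Σdᵢ / (k·n) = 186 / (11 × 120) = 0.14091
LCL = np̄ − 3·√(np̄(1−p̄)) = 16.9091 − 3 × 3.8114 = 5.4750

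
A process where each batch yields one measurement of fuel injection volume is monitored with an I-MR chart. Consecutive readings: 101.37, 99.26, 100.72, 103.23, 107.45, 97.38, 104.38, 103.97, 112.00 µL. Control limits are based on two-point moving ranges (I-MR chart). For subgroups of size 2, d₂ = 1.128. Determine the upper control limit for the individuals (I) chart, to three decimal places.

X̄ = (101.37 + 99.26 + 100.72 + 103.23 + 107.45 + 97.38 + 104.38 + 103.97 + 112.00) / 9 = 103.3067
Moving ranges: 2.11, 1.46, 2.51, 4.22, 10.07, 7.00, 0.41, 8.03; M̄R̄ = 35.8100 / 8 = 4.4763
UCL = X̄ + 3·M̄R̄/d₂ = 103.3067 + 3 × 4.4763 / 1.128 = 115.2116

115.212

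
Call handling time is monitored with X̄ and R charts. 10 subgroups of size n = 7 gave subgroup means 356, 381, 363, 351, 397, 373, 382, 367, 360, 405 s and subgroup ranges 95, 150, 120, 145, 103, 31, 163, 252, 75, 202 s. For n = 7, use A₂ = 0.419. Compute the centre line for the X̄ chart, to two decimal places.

373.50

X̄̄ = (356 + 381 + 363 + 351 + 397 + 373 + 382 + 367 + 360 + 405) / 10 = 3735.0000 / 10 = 373.5000
CL = X̄̄ = 373.5000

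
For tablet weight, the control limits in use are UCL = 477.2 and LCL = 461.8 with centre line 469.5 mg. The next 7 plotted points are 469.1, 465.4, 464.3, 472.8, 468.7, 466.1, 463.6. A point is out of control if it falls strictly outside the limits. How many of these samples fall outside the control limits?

0

All 7 points lie within [461.8, 477.2].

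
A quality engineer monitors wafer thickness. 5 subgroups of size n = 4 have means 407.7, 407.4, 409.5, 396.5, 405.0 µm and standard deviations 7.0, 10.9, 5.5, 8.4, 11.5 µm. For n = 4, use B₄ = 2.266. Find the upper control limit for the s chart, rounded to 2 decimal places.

19.62

s̄ = (7.0 + 10.9 + 5.5 + 8.4 + 11.5) / 5 = 8.6600
UCL_s = B₄·s̄ = 2.266 × 8.6600 = 19.6236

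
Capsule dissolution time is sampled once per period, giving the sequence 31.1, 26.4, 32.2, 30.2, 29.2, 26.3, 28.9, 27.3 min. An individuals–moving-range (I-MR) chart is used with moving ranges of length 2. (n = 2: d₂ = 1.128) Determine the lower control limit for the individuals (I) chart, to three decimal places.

21.123

X̄ = (31.1 + 26.4 + 32.2 + 30.2 + 29.2 + 26.3 + 28.9 + 27.3) / 8 = 28.9500
Moving ranges: 4.7, 5.8, 2.0, 1.0, 2.9, 2.6, 1.6; M̄R̄ = 20.6000 / 7 = 2.9429
LCL = X̄ − 3·M̄R̄/d₂ = 28.9500 − 3 × 2.9429 / 1.128 = 21.1233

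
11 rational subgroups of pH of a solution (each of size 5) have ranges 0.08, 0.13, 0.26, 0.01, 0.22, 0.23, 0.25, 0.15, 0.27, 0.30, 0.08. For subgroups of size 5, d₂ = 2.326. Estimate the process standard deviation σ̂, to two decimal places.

R̄ = (0.08 + 0.13 + 0.26 + 0.01 + 0.22 + 0.23 + 0.25 + 0.15 + 0.27 + 0.30 + 0.08) / 11 = 0.1800
σ̂ = R̄ / d₂ = 0.1800 / 2.326 = 0.0774

0.08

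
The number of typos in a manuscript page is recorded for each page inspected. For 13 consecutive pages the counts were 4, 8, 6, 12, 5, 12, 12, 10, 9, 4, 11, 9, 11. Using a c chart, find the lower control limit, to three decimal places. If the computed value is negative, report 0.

0.000

c̄ = (4 + 8 + 6 + 12 + 5 + 12 + 12 + 10 + 9 + 4 + 11 + 9 + 11) / 13 = 113 / 13 = 8.6923
LCL = c̄ − 3√c̄ = 8.6923 − 3 × 2.9483 = -0.1525 → 0 (cannot be negative)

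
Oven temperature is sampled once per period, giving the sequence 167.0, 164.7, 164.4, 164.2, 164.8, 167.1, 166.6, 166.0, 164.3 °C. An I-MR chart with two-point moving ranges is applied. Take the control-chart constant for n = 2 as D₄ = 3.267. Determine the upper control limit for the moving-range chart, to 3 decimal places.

Moving ranges: 2.3, 0.3, 0.2, 0.6, 2.3, 0.5, 0.6, 1.7; M̄R̄ = 8.5000 / 8 = 1.0625
UCL_MR = D₄·M̄R̄ = 3.267 × 1.0625 = 3.4712

3.471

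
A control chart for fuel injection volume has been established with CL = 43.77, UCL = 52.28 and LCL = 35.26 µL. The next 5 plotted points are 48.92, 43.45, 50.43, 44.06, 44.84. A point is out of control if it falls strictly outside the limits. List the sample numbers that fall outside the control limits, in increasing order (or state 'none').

none

All 5 points lie within [35.26, 52.28].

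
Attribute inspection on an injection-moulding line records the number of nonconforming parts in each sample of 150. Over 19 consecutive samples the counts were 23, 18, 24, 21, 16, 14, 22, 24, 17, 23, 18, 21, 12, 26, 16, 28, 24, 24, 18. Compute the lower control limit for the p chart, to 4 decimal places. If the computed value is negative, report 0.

p̄ = Σdᵢ / (k·n) = 389 / (19 × 150) = 0.13649
LCL = p̄ − 3·√(p̄(1−p̄)/n) = 0.13649 − 3 × 0.02803 = 0.05240

0.0524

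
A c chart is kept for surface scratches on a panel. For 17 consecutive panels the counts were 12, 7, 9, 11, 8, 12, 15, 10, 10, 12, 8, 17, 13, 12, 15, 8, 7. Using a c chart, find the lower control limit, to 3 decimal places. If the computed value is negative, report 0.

1.018

c̄ = (12 + 7 + 9 + 11 + 8 + 12 + 15 + 10 + 10 + 12 + 8 + 17 + 13 + 12 + 15 + 8 + 7) / 17 = 186 / 17 = 10.9412
LCL = c̄ − 3√c̄ = 10.9412 − 3 × 3.3077 = 1.0179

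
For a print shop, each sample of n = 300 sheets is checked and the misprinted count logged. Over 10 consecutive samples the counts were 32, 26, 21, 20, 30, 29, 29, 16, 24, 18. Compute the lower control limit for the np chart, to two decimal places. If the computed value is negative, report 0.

10.27

p̄ = Σdᵢ / (k·n) = 245 / (10 × 300) = 0.08167
LCL = np̄ − 3·√(np̄(1−p̄)) = 24.5000 − 3 × 4.7433 = 10.2700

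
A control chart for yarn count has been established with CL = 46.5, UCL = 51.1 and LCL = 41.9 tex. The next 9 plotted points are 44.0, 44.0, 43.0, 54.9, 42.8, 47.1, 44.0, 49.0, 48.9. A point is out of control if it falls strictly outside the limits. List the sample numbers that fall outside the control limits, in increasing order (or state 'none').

Compare each point to [41.9, 51.1]: sample 4 = 54.9 > UCL.

4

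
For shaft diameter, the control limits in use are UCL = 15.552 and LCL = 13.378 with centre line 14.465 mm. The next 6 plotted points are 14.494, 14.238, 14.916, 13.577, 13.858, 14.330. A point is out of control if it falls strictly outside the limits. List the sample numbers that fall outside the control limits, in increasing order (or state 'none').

none

All 6 points lie within [13.378, 15.552].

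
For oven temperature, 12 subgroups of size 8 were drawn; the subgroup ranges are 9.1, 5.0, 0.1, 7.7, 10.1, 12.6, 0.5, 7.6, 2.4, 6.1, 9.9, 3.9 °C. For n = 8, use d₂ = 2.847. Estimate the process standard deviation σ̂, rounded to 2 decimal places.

2.20

R̄ = (9.1 + 5.0 + 0.1 + 7.7 + 10.1 + 12.6 + 0.5 + 7.6 + 2.4 + 6.1 + 9.9 + 3.9) / 12 = 6.2500
σ̂ = R̄ / d₂ = 6.2500 / 2.847 = 2.1953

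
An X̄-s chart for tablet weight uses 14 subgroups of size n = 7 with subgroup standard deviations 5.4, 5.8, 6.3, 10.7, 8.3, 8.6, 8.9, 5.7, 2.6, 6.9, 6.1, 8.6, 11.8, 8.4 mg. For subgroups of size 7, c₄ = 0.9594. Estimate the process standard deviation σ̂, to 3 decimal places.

s̄ = (5.4 + 5.8 + 6.3 + 10.7 + 8.3 + 8.6 + 8.9 + 5.7 + 2.6 + 6.9 + 6.1 + 8.6 + 11.8 + 8.4) / 14 = 7.4357
σ̂ = s̄ / c₄ = 7.4357 / 0.9594 = 7.7504

7.750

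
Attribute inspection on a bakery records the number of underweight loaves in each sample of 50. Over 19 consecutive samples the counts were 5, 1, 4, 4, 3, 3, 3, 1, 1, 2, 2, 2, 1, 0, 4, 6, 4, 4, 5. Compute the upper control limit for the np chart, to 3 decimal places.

p̄ = Σdᵢ / (k·n) = 55 / (19 × 50) = 0.05789
UCL = np̄ + 3·√(np̄(1−p̄)) = 2.8947 + 3 × √(2.8947×0.94211) = 2.8947 + 3 × 1.6514 = 7.8490

7.849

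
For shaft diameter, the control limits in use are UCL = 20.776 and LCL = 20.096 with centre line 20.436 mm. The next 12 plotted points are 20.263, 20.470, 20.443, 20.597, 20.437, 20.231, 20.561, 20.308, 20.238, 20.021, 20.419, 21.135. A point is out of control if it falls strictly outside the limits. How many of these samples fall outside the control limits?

Compare each point to [20.096, 20.776]: sample 10 = 20.021 < LCL; sample 12 = 21.135 > UCL.

2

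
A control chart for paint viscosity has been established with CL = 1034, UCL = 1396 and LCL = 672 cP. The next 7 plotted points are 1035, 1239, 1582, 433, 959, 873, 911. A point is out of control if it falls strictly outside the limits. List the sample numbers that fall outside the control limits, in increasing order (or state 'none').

3, 4

Compare each point to [672, 1396]: sample 3 = 1582 > UCL; sample 4 = 433 < LCL.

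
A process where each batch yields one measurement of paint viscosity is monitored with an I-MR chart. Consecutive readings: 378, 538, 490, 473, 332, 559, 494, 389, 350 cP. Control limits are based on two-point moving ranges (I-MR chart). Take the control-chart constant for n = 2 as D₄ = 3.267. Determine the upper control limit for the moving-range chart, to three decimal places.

327.517

Moving ranges: 160, 48, 17, 141, 227, 65, 105, 39; M̄R̄ = 802.0000 / 8 = 100.2500
UCL_MR = D₄·M̄R̄ = 3.267 × 100.2500 = 327.5168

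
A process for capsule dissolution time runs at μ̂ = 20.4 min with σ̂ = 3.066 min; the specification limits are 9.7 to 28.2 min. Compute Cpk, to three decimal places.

0.848

Cpu = (USL − μ̂) / (3σ̂) = (28.2 − 20.4) / (3 × 3.066) = 0.8480; Cpl = (μ̂ − LSL) / (3σ̂) = (20.4 − 9.7) / (3 × 3.066) = 1.1633; Cpk = min(Cpu, Cpl) = 0.8480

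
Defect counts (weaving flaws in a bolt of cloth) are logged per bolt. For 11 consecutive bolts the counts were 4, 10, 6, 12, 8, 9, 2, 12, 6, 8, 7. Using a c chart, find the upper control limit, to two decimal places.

15.93

c̄ = (4 + 10 + 6 + 12 + 8 + 9 + 2 + 12 + 6 + 8 + 7) / 11 = 84 / 11 = 7.6364
UCL = c̄ + 3√c̄ = 7.6364 + 3 × √7.6364 = 7.6364 + 3 × 2.7634 = 15.9266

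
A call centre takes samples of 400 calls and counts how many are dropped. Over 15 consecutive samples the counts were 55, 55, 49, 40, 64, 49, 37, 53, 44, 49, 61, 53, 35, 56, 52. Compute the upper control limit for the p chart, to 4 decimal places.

p̄ = Σdᵢ / (k·n) = 752 / (15 × 400) = 0.12533
UCL = p̄ + 3·√(p̄(1−p̄)/n) = 0.12533 + 3 × √(0.12533×0.87467/400) = 0.12533 + 3 × 0.01655 = 0.17500

0.1750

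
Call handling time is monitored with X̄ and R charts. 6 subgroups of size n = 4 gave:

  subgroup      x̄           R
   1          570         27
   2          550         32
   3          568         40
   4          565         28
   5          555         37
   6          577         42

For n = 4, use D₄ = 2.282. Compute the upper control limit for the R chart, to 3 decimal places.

78.349

R̄ = (27 + 32 + 40 + 28 + 37 + 42) / 6 = 206.0000 / 6 = 34.3333
UCL_R = D₄·R̄ = 2.282 × 34.3333 = 78.3487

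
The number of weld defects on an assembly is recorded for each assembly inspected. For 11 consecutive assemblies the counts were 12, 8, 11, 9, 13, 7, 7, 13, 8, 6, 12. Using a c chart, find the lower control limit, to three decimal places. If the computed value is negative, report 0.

c̄ = (12 + 8 + 11 + 9 + 13 + 7 + 7 + 13 + 8 + 6 + 12) / 11 = 106 / 11 = 9.6364
LCL = c̄ − 3√c̄ = 9.6364 − 3 × 3.1042 = 0.3236

0.324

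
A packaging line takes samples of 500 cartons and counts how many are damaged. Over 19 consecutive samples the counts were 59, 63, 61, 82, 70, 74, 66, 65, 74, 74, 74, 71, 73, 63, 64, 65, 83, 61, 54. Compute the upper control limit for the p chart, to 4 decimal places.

0.1825

p̄ = Σdᵢ / (k·n) = 1296 / (19 × 500) = 0.13642
UCL = p̄ + 3·√(p̄(1−p̄)/n) = 0.13642 + 3 × √(0.13642×0.86358/500) = 0.13642 + 3 × 0.01535 = 0.18247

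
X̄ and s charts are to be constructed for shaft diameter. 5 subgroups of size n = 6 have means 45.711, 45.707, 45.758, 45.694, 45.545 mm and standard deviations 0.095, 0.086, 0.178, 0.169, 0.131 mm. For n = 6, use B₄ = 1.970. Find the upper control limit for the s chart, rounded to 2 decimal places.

0.26

s̄ = (0.095 + 0.086 + 0.178 + 0.169 + 0.131) / 5 = 0.1318
UCL_s = B₄·s̄ = 1.970 × 0.1318 = 0.2596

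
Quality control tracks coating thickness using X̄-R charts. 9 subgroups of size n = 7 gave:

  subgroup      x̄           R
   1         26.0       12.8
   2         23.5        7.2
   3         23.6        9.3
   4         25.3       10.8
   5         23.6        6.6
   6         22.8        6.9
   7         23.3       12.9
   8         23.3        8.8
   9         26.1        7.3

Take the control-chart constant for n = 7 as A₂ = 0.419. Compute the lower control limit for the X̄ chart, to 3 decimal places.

20.321

X̄̄ = (26.0 + 23.5 + 23.6 + 25.3 + 23.6 + 22.8 + 23.3 + 23.3 + 26.1) / 9 = 217.5000 / 9 = 24.1667
R̄ = (12.8 + 7.2 + 9.3 + 10.8 + 6.6 + 6.9 + 12.9 + 8.8 + 7.3) / 9 = 82.6000 / 9 = 9.1778
LCL = X̄̄ − A₂·R̄ = 24.1667 − 0.419 × 9.1778 = 20.3212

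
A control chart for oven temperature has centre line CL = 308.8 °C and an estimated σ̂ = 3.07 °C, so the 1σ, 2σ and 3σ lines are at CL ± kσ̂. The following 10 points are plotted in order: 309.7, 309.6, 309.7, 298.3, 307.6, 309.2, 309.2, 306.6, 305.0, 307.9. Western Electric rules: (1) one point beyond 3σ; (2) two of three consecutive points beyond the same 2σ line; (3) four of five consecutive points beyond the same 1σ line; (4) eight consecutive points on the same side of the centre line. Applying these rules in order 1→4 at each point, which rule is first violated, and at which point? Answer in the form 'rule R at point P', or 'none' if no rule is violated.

Zone of each point (C = within 1σ̂, B = 1σ̂–2σ̂, A = 2σ̂–3σ̂, * = beyond 3σ̂; sign = side of CL): 1:+C, 2:+C, 3:+C, 4:-*, 5:-C, 6:+C, 7:+C, 8:-C, 9:-B, 10:-C
Rule 1 (one point beyond the 3σ limits) is satisfied at point 4.

rule 1 at point 4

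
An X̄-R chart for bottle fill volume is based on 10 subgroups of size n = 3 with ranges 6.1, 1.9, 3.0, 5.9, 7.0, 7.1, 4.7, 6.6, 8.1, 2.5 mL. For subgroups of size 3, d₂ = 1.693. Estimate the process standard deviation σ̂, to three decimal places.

R̄ = (6.1 + 1.9 + 3.0 + 5.9 + 7.0 + 7.1 + 4.7 + 6.6 + 8.1 + 2.5) / 10 = 5.2900
σ̂ = R̄ / d₂ = 5.2900 / 1.693 = 3.1246

3.125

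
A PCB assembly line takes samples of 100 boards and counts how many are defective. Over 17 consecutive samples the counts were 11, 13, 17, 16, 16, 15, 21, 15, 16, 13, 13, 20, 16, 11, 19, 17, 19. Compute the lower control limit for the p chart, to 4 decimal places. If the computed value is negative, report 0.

0.0483

p̄ = Σdᵢ / (k·n) = 268 / (17 × 100) = 0.15765
LCL = p̄ − 3·√(p̄(1−p̄)/n) = 0.15765 − 3 × 0.03644 = 0.04832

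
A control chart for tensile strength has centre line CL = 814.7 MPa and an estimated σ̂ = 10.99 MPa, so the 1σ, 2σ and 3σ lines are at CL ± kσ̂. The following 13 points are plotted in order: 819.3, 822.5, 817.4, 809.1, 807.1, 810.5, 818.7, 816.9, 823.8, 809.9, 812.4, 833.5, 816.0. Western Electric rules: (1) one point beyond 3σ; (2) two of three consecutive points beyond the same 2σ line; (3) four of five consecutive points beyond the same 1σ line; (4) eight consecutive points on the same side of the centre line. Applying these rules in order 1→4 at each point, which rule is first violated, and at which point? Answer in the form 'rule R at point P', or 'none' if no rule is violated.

none

Zone of each point (C = within 1σ̂, B = 1σ̂–2σ̂, A = 2σ̂–3σ̂, * = beyond 3σ̂; sign = side of CL): 1:+C, 2:+C, 3:+C, 4:-C, 5:-C, 6:-C, 7:+C, 8:+C, 9:+C, 10:-C, 11:-C, 12:+B, 13:+C
No rule fires across all 13 points.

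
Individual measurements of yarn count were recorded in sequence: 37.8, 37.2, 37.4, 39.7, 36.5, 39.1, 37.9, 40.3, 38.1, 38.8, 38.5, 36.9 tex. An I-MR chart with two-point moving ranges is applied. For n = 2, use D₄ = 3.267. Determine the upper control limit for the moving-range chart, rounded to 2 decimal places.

Moving ranges: 0.6, 0.2, 2.3, 3.2, 2.6, 1.2, 2.4, 2.2, 0.7, 0.3, 1.6; M̄R̄ = 17.3000 / 11 = 1.5727
UCL_MR = D₄·M̄R̄ = 3.267 × 1.5727 = 5.1381

5.14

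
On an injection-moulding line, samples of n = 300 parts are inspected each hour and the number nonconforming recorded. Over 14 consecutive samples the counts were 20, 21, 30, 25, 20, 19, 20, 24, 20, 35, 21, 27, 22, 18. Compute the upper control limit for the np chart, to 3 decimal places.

p̄ = Σdᵢ / (k·n) = 322 / (14 × 300) = 0.07667
UCL = np̄ + 3·√(np̄(1−p̄)) = 23.0000 + 3 × √(23.0000×0.92333) = 23.0000 + 3 × 4.6083 = 36.8250

36.825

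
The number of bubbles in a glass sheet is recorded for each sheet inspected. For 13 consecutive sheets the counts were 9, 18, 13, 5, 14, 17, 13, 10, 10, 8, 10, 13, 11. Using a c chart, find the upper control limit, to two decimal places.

21.84

c̄ = (9 + 18 + 13 + 5 + 14 + 17 + 13 + 10 + 10 + 8 + 10 + 13 + 11) / 13 = 151 / 13 = 11.6154
UCL = c̄ + 3√c̄ = 11.6154 + 3 × √11.6154 = 11.6154 + 3 × 3.4081 = 21.8398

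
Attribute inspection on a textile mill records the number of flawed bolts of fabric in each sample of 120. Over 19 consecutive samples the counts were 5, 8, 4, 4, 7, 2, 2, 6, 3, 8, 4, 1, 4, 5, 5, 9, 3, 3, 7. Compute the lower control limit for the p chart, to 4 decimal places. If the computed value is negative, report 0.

p̄ = Σdᵢ / (k·n) = 90 / (19 × 120) = 0.03947
LCL = p̄ − 3·√(p̄(1−p̄)/n) = 0.03947 − 3 × 0.01778 = -0.01385 → 0 (negative, so LCL = 0)

0.0000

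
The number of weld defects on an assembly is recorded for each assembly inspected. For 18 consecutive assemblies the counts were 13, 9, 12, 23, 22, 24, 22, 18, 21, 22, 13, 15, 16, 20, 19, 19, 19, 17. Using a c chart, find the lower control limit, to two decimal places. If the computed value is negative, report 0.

5.27

c̄ = (13 + 9 + 12 + 23 + 22 + 24 + 22 + 18 + 21 + 22 + 13 + 15 + 16 + 20 + 19 + 19 + 19 + 17) / 18 = 324 / 18 = 18.0000
LCL = c̄ − 3√c̄ = 18.0000 − 3 × 4.2426 = 5.2721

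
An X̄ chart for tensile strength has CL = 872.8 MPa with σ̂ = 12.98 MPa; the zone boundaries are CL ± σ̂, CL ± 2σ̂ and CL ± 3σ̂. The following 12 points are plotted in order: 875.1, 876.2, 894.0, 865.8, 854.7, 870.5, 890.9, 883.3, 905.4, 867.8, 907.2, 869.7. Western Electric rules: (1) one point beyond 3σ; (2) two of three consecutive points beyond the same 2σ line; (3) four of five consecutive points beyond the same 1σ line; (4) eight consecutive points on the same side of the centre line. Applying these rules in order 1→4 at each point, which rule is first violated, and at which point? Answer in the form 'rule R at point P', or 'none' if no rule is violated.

rule 2 at point 11

Zone of each point (C = within 1σ̂, B = 1σ̂–2σ̂, A = 2σ̂–3σ̂, * = beyond 3σ̂; sign = side of CL): 1:+C, 2:+C, 3:+B, 4:-C, 5:-B, 6:-C, 7:+B, 8:+C, 9:+A, 10:-C, 11:+A, 12:-C
Rule 2 (two of three consecutive points beyond the same 2σ limit) is satisfied at point 11.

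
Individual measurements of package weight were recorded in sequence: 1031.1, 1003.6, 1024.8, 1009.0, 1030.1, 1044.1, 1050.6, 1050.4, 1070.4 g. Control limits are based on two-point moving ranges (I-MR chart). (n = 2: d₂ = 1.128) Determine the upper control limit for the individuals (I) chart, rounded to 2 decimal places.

1076.89

X̄ = (1031.1 + 1003.6 + 1024.8 + 1009.0 + 1030.1 + 1044.1 + 1050.6 + 1050.4 + 1070.4) / 9 = 1034.9000
Moving ranges: 27.5, 21.2, 15.8, 21.1, 14.0, 6.5, 0.2, 20.0; M̄R̄ = 126.3000 / 8 = 15.7875
UCL = X̄ + 3·M̄R̄/d₂ = 1034.9000 + 3 × 15.7875 / 1.128 = 1076.8880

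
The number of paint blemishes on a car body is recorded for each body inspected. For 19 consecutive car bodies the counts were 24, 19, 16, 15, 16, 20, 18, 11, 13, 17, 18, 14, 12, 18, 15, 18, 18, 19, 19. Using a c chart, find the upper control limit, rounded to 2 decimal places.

29.15

c̄ = (24 + 19 + 16 + 15 + 16 + 20 + 18 + 11 + 13 + 17 + 18 + 14 + 12 + 18 + 15 + 18 + 18 + 19 + 19) / 19 = 320 / 19 = 16.8421
UCL = c̄ + 3√c̄ = 16.8421 + 3 × √16.8421 = 16.8421 + 3 × 4.1039 = 29.1538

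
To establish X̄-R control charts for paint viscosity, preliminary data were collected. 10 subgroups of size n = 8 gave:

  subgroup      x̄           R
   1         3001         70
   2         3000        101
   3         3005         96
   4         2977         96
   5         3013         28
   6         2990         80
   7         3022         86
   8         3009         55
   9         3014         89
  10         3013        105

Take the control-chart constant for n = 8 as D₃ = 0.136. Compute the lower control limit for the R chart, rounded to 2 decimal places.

R̄ = (70 + 101 + 96 + 96 + 28 + 80 + 86 + 55 + 89 + 105) / 10 = 806.0000 / 10 = 80.6000
LCL_R = D₃·R̄ = 0.136 × 80.6000 = 10.9616

10.96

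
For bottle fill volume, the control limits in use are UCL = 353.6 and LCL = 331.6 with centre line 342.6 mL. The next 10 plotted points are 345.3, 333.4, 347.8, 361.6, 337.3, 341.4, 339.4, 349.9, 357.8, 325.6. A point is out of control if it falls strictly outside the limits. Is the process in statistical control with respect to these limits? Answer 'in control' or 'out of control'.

Compare each point to [331.6, 353.6]: sample 4 = 361.6 > UCL; sample 9 = 357.8 > UCL; sample 10 = 325.6 < LCL.

out of control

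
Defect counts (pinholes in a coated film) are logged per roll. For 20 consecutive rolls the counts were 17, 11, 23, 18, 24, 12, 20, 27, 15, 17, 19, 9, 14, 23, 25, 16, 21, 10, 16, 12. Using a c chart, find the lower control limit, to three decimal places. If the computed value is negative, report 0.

4.918

c̄ = (17 + 11 + 23 + 18 + 24 + 12 + 20 + 27 + 15 + 17 + 19 + 9 + 14 + 23 + 25 + 16 + 21 + 10 + 16 + 12) / 20 = 349 / 20 = 17.4500
LCL = c̄ − 3√c̄ = 17.4500 − 3 × 4.1773 = 4.9180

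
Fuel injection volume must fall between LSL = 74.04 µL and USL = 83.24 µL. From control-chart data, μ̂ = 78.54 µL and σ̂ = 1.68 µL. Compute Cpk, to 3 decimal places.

Cpu = (USL − μ̂) / (3σ̂) = (83.24 − 78.54) / (3 × 1.68) = 0.9325; Cpl = (μ̂ − LSL) / (3σ̂) = (78.54 − 74.04) / (3 × 1.68) = 0.8929; Cpk = min(Cpu, Cpl) = 0.8929

0.893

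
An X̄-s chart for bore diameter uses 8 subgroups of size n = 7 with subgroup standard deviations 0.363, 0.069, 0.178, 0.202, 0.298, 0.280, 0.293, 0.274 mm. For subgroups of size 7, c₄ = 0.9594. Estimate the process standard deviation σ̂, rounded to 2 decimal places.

s̄ = (0.363 + 0.069 + 0.178 + 0.202 + 0.298 + 0.280 + 0.293 + 0.274) / 8 = 0.2446
σ̂ = s̄ / c₄ = 0.2446 / 0.9594 = 0.2550

0.25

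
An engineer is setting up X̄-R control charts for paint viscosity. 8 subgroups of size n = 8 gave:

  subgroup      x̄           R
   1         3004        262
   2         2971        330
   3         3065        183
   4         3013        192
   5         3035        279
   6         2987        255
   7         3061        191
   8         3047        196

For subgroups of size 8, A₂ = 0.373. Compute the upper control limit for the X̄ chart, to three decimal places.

3110.903

X̄̄ = (3004 + 2971 + 3065 + 3013 + 3035 + 2987 + 3061 + 3047) / 8 = 24183.0000 / 8 = 3022.8750
R̄ = (262 + 330 + 183 + 192 + 279 + 255 + 191 + 196) / 8 = 1888.0000 / 8 = 236.0000
UCL = X̄̄ + A₂·R̄ = 3022.8750 + 0.373 × 236.0000 = 3110.9030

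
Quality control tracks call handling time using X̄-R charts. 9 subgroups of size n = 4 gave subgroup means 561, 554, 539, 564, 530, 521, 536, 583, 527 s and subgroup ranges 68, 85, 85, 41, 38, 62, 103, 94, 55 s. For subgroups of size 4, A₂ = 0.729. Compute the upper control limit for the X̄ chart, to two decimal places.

X̄̄ = (561 + 554 + 539 + 564 + 530 + 521 + 536 + 583 + 527) / 9 = 4915.0000 / 9 = 546.1111
R̄ = (68 + 85 + 85 + 41 + 38 + 62 + 103 + 94 + 55) / 9 = 631.0000 / 9 = 70.1111
UCL = X̄̄ + A₂·R̄ = 546.1111 + 0.729 × 70.1111 = 597.2221

597.22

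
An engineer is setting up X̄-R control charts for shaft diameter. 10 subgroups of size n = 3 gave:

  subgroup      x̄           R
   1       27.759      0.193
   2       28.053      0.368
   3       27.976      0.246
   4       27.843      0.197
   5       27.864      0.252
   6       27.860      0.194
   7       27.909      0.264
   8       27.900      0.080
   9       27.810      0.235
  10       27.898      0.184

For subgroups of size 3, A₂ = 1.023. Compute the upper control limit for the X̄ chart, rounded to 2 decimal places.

28.11

X̄̄ = (27.759 + 28.053 + 27.976 + 27.843 + 27.864 + 27.860 + 27.909 + 27.900 + 27.810 + 27.898) / 10 = 278.8720 / 10 = 27.8872
R̄ = (0.193 + 0.368 + 0.246 + 0.197 + 0.252 + 0.194 + 0.264 + 0.080 + 0.235 + 0.184) / 10 = 2.2130 / 10 = 0.2213
UCL = X̄̄ + A₂·R̄ = 27.8872 + 1.023 × 0.2213 = 28.1136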